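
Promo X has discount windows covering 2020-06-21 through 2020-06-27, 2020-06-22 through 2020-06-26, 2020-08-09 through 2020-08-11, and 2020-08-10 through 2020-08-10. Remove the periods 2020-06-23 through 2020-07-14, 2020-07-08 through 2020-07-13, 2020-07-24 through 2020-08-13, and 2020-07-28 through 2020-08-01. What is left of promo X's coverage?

A, merged: 2020-06-21 through 2020-06-27, 2020-08-09 through 2020-08-11.
B, merged: 2020-06-23 through 2020-07-14, 2020-07-24 through 2020-08-13.
2020-06-21 through 2020-06-27 with B removed leaves 2020-06-21 through 2020-06-22.
2020-08-09 through 2020-08-11 lies entirely inside B → drops out.

2020-06-21 through 2020-06-22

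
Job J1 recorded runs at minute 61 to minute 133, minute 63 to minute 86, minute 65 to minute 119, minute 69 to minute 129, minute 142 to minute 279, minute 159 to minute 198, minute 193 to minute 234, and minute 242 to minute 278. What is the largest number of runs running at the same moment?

Walk the sorted start/end points keeping a running depth.
The depth first hits 4 at minute 69.

4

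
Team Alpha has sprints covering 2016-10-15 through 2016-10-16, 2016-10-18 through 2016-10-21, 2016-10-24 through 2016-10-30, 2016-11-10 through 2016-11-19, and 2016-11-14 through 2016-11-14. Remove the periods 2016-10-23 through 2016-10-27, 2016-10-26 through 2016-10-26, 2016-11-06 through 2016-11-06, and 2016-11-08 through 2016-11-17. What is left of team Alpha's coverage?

A, merged: 2016-10-15 through 2016-10-16, 2016-10-18 through 2016-10-21, 2016-10-24 through 2016-10-30, 2016-11-10 through 2016-11-19.
B, merged: 2016-10-23 through 2016-10-27, 2016-11-06 through 2016-11-06, 2016-11-08 through 2016-11-17.
2016-10-15 through 2016-10-16 is untouched.
2016-10-18 through 2016-10-21 is untouched.
2016-10-24 through 2016-10-30 with B removed leaves 2016-10-28 through 2016-10-30.
2016-11-10 through 2016-11-19 with B removed leaves 2016-11-18 through 2016-11-19.

2016-10-15 through 2016-10-16, 2016-10-18 through 2016-10-21, 2016-10-28 through 2016-10-30, 2016-11-18 through 2016-11-19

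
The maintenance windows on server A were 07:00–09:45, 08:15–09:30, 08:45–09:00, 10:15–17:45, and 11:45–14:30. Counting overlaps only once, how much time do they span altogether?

Merged: 07:00–09:45, 10:15–17:45.
Lengths: 2 h 45 min + 7 h 30 min = 10 h 15 min.

10 h 15 min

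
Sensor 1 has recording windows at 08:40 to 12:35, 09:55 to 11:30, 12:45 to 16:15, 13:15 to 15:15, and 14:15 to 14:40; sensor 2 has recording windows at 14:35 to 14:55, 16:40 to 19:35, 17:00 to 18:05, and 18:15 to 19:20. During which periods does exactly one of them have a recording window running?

08:40-12:35, 12:45-14:35, 14:55-16:15, 16:40-19:35

Merge the first list: 08:40-12:35, 12:45-16:15.
Merge the second list: 14:35-14:55, 16:40-19:35.
A \ B = 08:40-12:35, 12:45-14:35, 14:55-16:15.
B \ A = 16:40-19:35.
Union of the two gives the symmetric difference.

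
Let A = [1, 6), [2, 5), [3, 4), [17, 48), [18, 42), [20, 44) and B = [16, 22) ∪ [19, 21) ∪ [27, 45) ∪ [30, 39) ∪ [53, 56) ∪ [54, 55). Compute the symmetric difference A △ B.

[1, 6) ∪ [16, 17) ∪ [22, 27) ∪ [45, 48) ∪ [53, 56)

A, merged: [1, 6), [17, 48).
B, merged: [16, 22), [27, 45), [53, 56).
A \ B = [1, 6), [22, 27), [45, 48).
B \ A = [16, 17), [53, 56).
Union of the two gives the symmetric difference.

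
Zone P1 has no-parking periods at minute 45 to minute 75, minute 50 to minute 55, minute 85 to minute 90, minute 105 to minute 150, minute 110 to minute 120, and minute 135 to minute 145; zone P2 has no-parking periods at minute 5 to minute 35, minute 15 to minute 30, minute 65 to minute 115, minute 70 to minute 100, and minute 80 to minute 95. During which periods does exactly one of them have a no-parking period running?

minute 5 to minute 35, minute 45 to minute 65, minute 75 to minute 85, minute 90 to minute 105, minute 115 to minute 150

First set merges to minute 45 to minute 75, minute 85 to minute 90, minute 105 to minute 150.
Second set merges to minute 5 to minute 35, minute 65 to minute 115.
Only in the first: minute 45 to minute 65, minute 115 to minute 150.
Only in the second: minute 5 to minute 35, minute 75 to minute 85, minute 90 to minute 105.
Together these are the periods covered by exactly one.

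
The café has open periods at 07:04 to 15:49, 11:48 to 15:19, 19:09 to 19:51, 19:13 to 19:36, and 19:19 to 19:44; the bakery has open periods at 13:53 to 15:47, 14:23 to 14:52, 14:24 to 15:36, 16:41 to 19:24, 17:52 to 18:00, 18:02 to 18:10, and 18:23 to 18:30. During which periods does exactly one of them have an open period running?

07:04–13:53, 15:47–15:49, 16:41–19:09, 19:24–19:51

First set merges to 07:04–15:49, 19:09–19:51.
Second set merges to 13:53–15:47, 16:41–19:24.
A but not B: 07:04–13:53, 15:47–15:49, 19:24–19:51.
B but not A: 16:41–19:09.
Combining gives A △ B.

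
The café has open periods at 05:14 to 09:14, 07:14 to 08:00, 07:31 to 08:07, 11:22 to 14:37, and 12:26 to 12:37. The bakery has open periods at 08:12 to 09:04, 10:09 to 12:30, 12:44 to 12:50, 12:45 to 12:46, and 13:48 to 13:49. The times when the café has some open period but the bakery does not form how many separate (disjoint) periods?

5

A, merged: 05:14–09:14, 11:22–14:37.
B, merged: 08:12–09:04, 10:09–12:30, 12:44–12:50, 13:48–13:49.
A \ B = 05:14–08:12, 09:04–09:14, 12:30–12:44, 12:50–13:48, 13:49–14:37.
That is 5 disjoint pieces.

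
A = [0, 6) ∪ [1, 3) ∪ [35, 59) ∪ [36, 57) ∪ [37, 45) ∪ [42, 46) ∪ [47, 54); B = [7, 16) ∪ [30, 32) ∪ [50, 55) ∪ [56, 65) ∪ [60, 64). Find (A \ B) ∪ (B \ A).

First set merges to [0, 6), [35, 59).
Second set merges to [7, 16), [30, 32), [50, 55), [56, 65).
Only in the first: [0, 6), [35, 50), [55, 56).
Only in the second: [7, 16), [30, 32), [59, 65).
Together these are the periods covered by exactly one.

[0, 6) ∪ [7, 16) ∪ [30, 32) ∪ [35, 50) ∪ [55, 56) ∪ [59, 65)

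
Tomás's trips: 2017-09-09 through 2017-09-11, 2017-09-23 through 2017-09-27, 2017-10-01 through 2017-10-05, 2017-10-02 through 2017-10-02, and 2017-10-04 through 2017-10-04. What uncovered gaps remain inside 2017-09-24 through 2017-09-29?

Covered (merged): 2017-09-09 through 2017-09-11, 2017-09-23 through 2017-09-27, 2017-10-01 through 2017-10-05.
Complement within 2017-09-24 through 2017-09-29: 2017-09-28 through 2017-09-29.

2017-09-28 through 2017-09-29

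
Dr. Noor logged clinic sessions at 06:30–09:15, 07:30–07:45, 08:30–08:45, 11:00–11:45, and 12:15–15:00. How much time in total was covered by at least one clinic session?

6 h 15 min

Merged: 06:30–09:15, 11:00–11:45, 12:15–15:00.
Lengths: 2 h 45 min + 45 min + 2 h 45 min = 6 h 15 min.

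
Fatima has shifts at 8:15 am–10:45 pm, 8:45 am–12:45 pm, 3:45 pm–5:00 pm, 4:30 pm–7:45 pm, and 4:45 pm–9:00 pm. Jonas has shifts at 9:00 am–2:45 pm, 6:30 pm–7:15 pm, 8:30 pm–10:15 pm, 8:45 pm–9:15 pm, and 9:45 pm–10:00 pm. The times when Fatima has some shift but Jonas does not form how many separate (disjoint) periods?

4

Merge the first list: 8:15 am–10:45 pm.
Merge the second list: 9:00 am–2:45 pm, 6:30 pm–7:15 pm, 8:30 pm–10:15 pm.
A \ B = 8:15 am–9:00 am, 2:45 pm–6:30 pm, 7:15 pm–8:30 pm, 10:15 pm–10:45 pm.
That is 4 disjoint pieces.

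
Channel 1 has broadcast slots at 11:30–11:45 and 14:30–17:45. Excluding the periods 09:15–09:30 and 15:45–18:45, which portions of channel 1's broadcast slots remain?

11:30–11:45, 14:30–15:45

11:30–11:45: nothing removed.
14:30–17:45 \ B = 14:30–15:45.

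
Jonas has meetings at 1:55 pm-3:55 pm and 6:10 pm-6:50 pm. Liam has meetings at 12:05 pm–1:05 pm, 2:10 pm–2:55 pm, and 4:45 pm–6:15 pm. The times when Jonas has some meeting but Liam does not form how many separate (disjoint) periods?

3

A \ B = 1:55 pm–2:10 pm, 2:55 pm–3:55 pm, 6:15 pm–6:50 pm.
That is 3 disjoint pieces.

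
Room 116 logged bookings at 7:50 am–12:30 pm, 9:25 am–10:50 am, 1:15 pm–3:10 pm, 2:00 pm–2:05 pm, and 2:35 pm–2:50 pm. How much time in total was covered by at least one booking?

Merged: 7:50 am–12:30 pm, 1:15 pm–3:10 pm.
Lengths: 4 h 40 min + 1 h 55 min = 6 h 35 min.

6 h 35 min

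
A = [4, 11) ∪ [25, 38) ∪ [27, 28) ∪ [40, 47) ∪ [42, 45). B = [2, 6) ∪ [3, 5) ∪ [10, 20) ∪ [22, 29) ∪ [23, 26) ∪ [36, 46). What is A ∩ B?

First set merges to [4, 11), [25, 38), [40, 47).
Second set merges to [2, 6), [10, 20), [22, 29), [36, 46).
[4, 11) ∩ B → [4, 6), [10, 11).
[25, 38) ∩ B → [25, 29), [36, 38).
[40, 47) ∩ B → [40, 46).

[4, 6) ∪ [10, 11) ∪ [25, 29) ∪ [36, 38) ∪ [40, 46)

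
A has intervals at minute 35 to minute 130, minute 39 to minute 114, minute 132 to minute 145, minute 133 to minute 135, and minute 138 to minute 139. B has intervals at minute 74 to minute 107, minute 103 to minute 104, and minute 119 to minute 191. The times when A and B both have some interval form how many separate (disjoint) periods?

A, merged: minute 35 to minute 130, minute 132 to minute 145.
B, merged: minute 74 to minute 107, minute 119 to minute 191.
A ∩ B = minute 74 to minute 107, minute 119 to minute 130, minute 132 to minute 145.
That is 3 disjoint pieces.

3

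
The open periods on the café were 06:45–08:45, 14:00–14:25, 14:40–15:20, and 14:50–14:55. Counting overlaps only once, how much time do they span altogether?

Merged: 06:45–08:45, 14:00–14:25, 14:40–15:20.
Lengths: 2 h + 25 min + 40 min = 3 h 5 min.

3 h 5 min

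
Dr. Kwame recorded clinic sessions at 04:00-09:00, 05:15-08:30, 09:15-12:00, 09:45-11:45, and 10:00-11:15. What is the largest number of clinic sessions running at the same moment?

Sweep endpoints in order; track running count of active intervals.
Peak of 3 reached at 10:00.

3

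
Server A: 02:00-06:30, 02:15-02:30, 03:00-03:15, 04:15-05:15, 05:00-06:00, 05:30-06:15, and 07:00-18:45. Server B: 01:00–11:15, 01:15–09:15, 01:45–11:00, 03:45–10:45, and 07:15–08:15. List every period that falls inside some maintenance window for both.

Merge the first list: 02:00–06:30, 07:00–18:45.
Merge the second list: 01:00–11:15.
02:00–06:30 meets the second set on 02:00–06:30.
07:00–18:45 meets the second set on 07:00–11:15.

02:00–06:30, 07:00–11:15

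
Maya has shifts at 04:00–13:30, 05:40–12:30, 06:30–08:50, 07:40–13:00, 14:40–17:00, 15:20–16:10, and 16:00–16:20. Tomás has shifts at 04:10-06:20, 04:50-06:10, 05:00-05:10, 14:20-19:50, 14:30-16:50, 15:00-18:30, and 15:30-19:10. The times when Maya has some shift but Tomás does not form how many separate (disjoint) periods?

2

First set merges to 04:00-13:30, 14:40-17:00.
Second set merges to 04:10-06:20, 14:20-19:50.
A \ B = 04:00-04:10, 06:20-13:30.
That is 2 disjoint pieces.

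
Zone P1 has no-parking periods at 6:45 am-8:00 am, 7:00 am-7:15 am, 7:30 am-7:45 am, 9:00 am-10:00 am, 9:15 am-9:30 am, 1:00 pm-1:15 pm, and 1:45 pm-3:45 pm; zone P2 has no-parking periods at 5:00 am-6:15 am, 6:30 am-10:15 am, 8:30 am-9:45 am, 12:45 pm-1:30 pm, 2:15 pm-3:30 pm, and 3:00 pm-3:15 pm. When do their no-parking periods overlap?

First set merges to 6:45 am-8:00 am, 9:00 am-10:00 am, 1:00 pm-1:15 pm, 1:45 pm-3:45 pm.
Second set merges to 5:00 am-6:15 am, 6:30 am-10:15 am, 12:45 pm-1:30 pm, 2:15 pm-3:30 pm.
6:45 am-8:00 am overlaps B on 6:45 am-8:00 am.
9:00 am-10:00 am overlaps B on 9:00 am-10:00 am.
1:00 pm-1:15 pm overlaps B on 1:00 pm-1:15 pm.
1:45 pm-3:45 pm overlaps B on 2:15 pm-3:30 pm.

6:45 am-8:00 am, 9:00 am-10:00 am, 1:00 pm-1:15 pm, 2:15 pm-3:30 pm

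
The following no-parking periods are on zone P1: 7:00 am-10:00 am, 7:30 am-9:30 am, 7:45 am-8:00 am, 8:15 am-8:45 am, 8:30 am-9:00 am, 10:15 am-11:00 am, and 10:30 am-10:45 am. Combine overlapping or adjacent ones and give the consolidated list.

7:00 am–10:00 am, 10:15 am–11:00 am

7:30 am–9:30 am overlaps/touches 7:00 am–10:00 am → extend to 7:00 am–10:00 am.
7:45 am–8:00 am overlaps/touches 7:00 am–10:00 am → extend to 7:00 am–10:00 am.
8:15 am–8:45 am overlaps/touches 7:00 am–10:00 am → extend to 7:00 am–10:00 am.
8:30 am–9:00 am overlaps/touches 7:00 am–10:00 am → extend to 7:00 am–10:00 am.
10:15 am–11:00 am is disjoint → start new block.
10:30 am–10:45 am overlaps/touches 10:15 am–11:00 am → extend to 10:15 am–11:00 am.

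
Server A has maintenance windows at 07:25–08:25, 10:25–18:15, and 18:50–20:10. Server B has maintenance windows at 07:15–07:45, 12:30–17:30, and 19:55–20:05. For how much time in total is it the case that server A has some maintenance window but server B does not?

A \ B = 07:45–08:25, 10:25–12:30, 17:30–18:15, 18:50–19:55, 20:05–20:10.
Total: 40 min + 2 h 5 min + 45 min + 1 h 5 min + 5 min = 4 h 40 min.

4 h 40 min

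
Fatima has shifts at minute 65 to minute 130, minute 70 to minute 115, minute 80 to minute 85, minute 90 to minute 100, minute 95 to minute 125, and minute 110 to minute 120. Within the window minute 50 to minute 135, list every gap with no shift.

minute 50 to minute 65, minute 130 to minute 135

Covered (merged): minute 65 to minute 130.
Gaps within minute 50 to minute 135: minute 50 to minute 65, minute 130 to minute 135.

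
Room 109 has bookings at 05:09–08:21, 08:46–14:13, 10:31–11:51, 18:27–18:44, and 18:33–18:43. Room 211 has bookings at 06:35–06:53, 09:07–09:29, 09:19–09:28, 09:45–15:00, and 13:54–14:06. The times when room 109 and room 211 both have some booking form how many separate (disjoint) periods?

Merge the first list: 05:09–08:21, 08:46–14:13, 18:27–18:44.
Merge the second list: 06:35–06:53, 09:07–09:29, 09:45–15:00.
A ∩ B = 06:35–06:53, 09:07–09:29, 09:45–14:13.
That is 3 disjoint pieces.

3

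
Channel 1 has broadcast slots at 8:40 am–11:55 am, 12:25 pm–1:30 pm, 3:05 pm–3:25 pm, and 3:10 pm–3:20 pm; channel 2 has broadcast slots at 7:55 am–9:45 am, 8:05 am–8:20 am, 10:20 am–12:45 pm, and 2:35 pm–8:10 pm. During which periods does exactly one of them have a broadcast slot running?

First set merges to 8:40 am–11:55 am, 12:25 pm–1:30 pm, 3:05 pm–3:25 pm.
Second set merges to 7:55 am–9:45 am, 10:20 am–12:45 pm, 2:35 pm–8:10 pm.
A \ B = 9:45 am–10:20 am, 12:45 pm–1:30 pm.
B \ A = 7:55 am–8:40 am, 11:55 am–12:25 pm, 2:35 pm–3:05 pm, 3:25 pm–8:10 pm.
Union of the two gives the symmetric difference.

7:55 am–8:40 am, 9:45 am–10:20 am, 11:55 am–12:25 pm, 12:45 pm–1:30 pm, 2:35 pm–3:05 pm, 3:25 pm–8:10 pm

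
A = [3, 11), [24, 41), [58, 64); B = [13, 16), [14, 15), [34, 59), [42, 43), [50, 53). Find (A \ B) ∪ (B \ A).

[3, 11) ∪ [13, 16) ∪ [24, 34) ∪ [41, 58) ∪ [59, 64)

Merge the second list: [13, 16), [34, 59).
A \ B = [3, 11), [24, 34), [59, 64).
B \ A = [13, 16), [41, 58).
Union of the two gives the symmetric difference.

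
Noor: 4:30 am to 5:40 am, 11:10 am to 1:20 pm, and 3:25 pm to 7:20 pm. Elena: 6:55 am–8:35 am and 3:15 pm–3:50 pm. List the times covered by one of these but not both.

4:30 am–5:40 am, 6:55 am–8:35 am, 11:10 am–1:20 pm, 3:15 pm–3:25 pm, 3:50 pm–7:20 pm

Only in the first: 4:30 am–5:40 am, 11:10 am–1:20 pm, 3:50 pm–7:20 pm.
Only in the second: 6:55 am–8:35 am, 3:15 pm–3:25 pm.
Together these are the periods covered by exactly one.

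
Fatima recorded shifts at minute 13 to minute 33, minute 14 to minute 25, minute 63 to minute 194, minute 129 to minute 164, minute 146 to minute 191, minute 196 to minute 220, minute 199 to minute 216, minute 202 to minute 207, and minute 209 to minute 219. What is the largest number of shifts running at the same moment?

Walk the sorted start/end points keeping a running depth.
The depth first hits 3 at minute 146.

3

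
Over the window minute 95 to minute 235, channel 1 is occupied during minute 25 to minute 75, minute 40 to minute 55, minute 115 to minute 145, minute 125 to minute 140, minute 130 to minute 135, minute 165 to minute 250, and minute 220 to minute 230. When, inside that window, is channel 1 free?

The merged coverage is minute 25 to minute 75, minute 115 to minute 145, minute 165 to minute 250.
Complement within minute 95 to minute 235: minute 95 to minute 115, minute 145 to minute 165.

minute 95 to minute 115, minute 145 to minute 165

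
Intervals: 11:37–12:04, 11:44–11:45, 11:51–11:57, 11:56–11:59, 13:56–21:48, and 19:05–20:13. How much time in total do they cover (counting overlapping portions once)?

Merged: 11:37–12:04, 13:56–21:48.
Lengths: 27 min + 7 h 52 min = 8 h 19 min.

8 h 19 min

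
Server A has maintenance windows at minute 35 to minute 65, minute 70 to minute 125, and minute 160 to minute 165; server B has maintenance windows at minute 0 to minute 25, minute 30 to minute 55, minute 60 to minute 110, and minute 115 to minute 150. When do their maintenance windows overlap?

minute 35 to minute 55, minute 60 to minute 65, minute 70 to minute 110, minute 115 to minute 125

minute 35 to minute 65 overlaps B on minute 35 to minute 55, minute 60 to minute 65.
minute 70 to minute 125 overlaps B on minute 70 to minute 110, minute 115 to minute 125.
minute 160 to minute 165 falls entirely outside B.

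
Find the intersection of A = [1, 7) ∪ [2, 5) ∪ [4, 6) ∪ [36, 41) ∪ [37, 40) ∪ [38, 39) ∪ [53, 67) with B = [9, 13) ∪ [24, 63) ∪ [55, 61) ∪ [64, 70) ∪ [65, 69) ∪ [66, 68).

First set merges to [1, 7), [36, 41), [53, 67).
Second set merges to [9, 13), [24, 63), [64, 70).
[1, 7) falls entirely outside B.
[36, 41) overlaps B on [36, 41).
[53, 67) overlaps B on [53, 63), [64, 67).

[36, 41) ∪ [53, 63) ∪ [64, 67)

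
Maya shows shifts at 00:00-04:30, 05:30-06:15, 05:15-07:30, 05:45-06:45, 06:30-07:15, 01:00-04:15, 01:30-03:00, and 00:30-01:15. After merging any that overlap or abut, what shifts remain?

Sort by start: 00:00–04:30, 00:30–01:15, 01:00–04:15, 01:30–03:00, 05:15–07:30, 05:30–06:15, 05:45–06:45, 06:30–07:15.
00:30–01:15 overlaps/touches 00:00–04:30 → extend to 00:00–04:30.
01:00–04:15 overlaps/touches 00:00–04:30 → extend to 00:00–04:30.
01:30–03:00 overlaps/touches 00:00–04:30 → extend to 00:00–04:30.
05:15–07:30 is disjoint → start new block.
05:30–06:15 overlaps/touches 05:15–07:30 → extend to 05:15–07:30.
05:45–06:45 overlaps/touches 05:15–07:30 → extend to 05:15–07:30.
06:30–07:15 overlaps/touches 05:15–07:30 → extend to 05:15–07:30.

00:00–04:30, 05:15–07:30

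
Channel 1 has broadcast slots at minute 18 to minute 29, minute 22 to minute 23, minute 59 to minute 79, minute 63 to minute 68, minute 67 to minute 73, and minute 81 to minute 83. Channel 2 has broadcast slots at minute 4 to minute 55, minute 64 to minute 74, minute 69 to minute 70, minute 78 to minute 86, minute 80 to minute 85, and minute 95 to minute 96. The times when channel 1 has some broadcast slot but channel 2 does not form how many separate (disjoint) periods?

2

A, merged: minute 18 to minute 29, minute 59 to minute 79, minute 81 to minute 83.
B, merged: minute 4 to minute 55, minute 64 to minute 74, minute 78 to minute 86, minute 95 to minute 96.
A \ B = minute 59 to minute 64, minute 74 to minute 78.
That is 2 disjoint pieces.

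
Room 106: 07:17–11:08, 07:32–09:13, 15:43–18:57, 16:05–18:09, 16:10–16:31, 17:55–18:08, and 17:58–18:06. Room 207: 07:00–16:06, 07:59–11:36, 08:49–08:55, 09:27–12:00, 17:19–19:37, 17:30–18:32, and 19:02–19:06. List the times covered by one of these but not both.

07:00–07:17, 11:08–15:43, 16:06–17:19, 18:57–19:37

Merge the first list: 07:17–11:08, 15:43–18:57.
Merge the second list: 07:00–16:06, 17:19–19:37.
Only in the first: 16:06–17:19.
Only in the second: 07:00–07:17, 11:08–15:43, 18:57–19:37.
Together these are the periods covered by exactly one.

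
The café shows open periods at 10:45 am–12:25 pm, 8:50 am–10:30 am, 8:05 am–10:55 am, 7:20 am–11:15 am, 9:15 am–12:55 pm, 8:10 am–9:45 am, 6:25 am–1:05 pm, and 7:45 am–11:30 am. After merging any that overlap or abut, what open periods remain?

Sort by start: 6:25 am-1:05 pm, 7:20 am-11:15 am, 7:45 am-11:30 am, 8:05 am-10:55 am, 8:10 am-9:45 am, 8:50 am-10:30 am, 9:15 am-12:55 pm, 10:45 am-12:25 pm.
7:20 am-11:15 am overlaps/touches 6:25 am-1:05 pm → extend to 6:25 am-1:05 pm.
7:45 am-11:30 am overlaps/touches 6:25 am-1:05 pm → extend to 6:25 am-1:05 pm.
8:05 am-10:55 am overlaps/touches 6:25 am-1:05 pm → extend to 6:25 am-1:05 pm.
8:10 am-9:45 am overlaps/touches 6:25 am-1:05 pm → extend to 6:25 am-1:05 pm.
8:50 am-10:30 am overlaps/touches 6:25 am-1:05 pm → extend to 6:25 am-1:05 pm.
9:15 am-12:55 pm overlaps/touches 6:25 am-1:05 pm → extend to 6:25 am-1:05 pm.
10:45 am-12:25 pm overlaps/touches 6:25 am-1:05 pm → extend to 6:25 am-1:05 pm.

6:25 am-1:05 pm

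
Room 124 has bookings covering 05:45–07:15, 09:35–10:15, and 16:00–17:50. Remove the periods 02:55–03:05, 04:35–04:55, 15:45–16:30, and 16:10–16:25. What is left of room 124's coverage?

05:45–07:15, 09:35–10:15, 16:30–17:50

Second set merges to 02:55–03:05, 04:35–04:55, 15:45–16:30.
05:45–07:15 is untouched.
09:35–10:15 is untouched.
16:00–17:50 with B removed leaves 16:30–17:50.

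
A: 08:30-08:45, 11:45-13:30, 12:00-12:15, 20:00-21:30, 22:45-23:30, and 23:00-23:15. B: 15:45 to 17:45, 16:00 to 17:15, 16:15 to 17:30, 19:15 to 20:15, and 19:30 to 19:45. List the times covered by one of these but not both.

First set merges to 08:30–08:45, 11:45–13:30, 20:00–21:30, 22:45–23:30.
Second set merges to 15:45–17:45, 19:15–20:15.
A \ B = 08:30–08:45, 11:45–13:30, 20:15–21:30, 22:45–23:30.
B \ A = 15:45–17:45, 19:15–20:00.
Union of the two gives the symmetric difference.

08:30–08:45, 11:45–13:30, 15:45–17:45, 19:15–20:00, 20:15–21:30, 22:45–23:30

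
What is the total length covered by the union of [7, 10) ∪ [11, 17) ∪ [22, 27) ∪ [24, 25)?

Merged: [7, 10), [11, 17), [22, 27).
Lengths: 3 + 6 + 5 = 14.

14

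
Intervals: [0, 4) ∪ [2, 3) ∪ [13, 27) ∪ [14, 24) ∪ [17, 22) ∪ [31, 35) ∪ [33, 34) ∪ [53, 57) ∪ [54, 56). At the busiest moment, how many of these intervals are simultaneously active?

Sweep endpoints in order; track running count of active intervals.
Peak of 3 reached at 17.

3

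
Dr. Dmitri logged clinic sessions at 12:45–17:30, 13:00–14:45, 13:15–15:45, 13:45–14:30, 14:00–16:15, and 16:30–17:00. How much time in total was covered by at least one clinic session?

Merged: 12:45-17:30.
Length: 4 h 45 min.

4 h 45 min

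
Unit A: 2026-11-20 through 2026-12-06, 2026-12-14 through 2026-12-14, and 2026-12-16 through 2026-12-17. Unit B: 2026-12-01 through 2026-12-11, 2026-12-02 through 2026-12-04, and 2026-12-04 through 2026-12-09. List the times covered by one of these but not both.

2026-11-20 through 2026-11-30, 2026-12-07 through 2026-12-11, 2026-12-14 through 2026-12-14, 2026-12-16 through 2026-12-17

Second set merges to 2026-12-01 through 2026-12-11.
Only in the first: 2026-11-20 through 2026-11-30, 2026-12-14 through 2026-12-14, 2026-12-16 through 2026-12-17.
Only in the second: 2026-12-07 through 2026-12-11.
Together these are the periods covered by exactly one.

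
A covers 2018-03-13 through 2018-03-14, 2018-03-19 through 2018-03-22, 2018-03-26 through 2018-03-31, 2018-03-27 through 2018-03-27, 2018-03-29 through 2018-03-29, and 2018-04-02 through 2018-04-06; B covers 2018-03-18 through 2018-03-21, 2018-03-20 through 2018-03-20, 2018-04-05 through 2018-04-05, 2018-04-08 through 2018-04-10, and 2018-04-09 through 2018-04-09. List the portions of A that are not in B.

Merge the first list: 2018-03-13 through 2018-03-14, 2018-03-19 through 2018-03-22, 2018-03-26 through 2018-03-31, 2018-04-02 through 2018-04-06.
Merge the second list: 2018-03-18 through 2018-03-21, 2018-04-05 through 2018-04-05, 2018-04-08 through 2018-04-10.
2018-03-13 through 2018-03-14 is untouched.
2018-03-19 through 2018-03-22 with B removed leaves 2018-03-22 through 2018-03-22.
2018-03-26 through 2018-03-31 is untouched.
2018-04-02 through 2018-04-06 with B removed leaves 2018-04-02 through 2018-04-04, 2018-04-06 through 2018-04-06.

2018-03-13 through 2018-03-14, 2018-03-22 through 2018-03-22, 2018-03-26 through 2018-03-31, 2018-04-02 through 2018-04-04, 2018-04-06 through 2018-04-06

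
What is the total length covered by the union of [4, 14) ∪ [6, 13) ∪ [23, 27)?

Merged: [4, 14), [23, 27).
Lengths: 10 + 4 = 14.

14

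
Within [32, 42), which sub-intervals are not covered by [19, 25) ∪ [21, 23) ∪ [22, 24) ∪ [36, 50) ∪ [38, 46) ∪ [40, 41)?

Covered (merged): [19, 25), [36, 50).
Gaps within [32, 42): [32, 36).

[32, 36)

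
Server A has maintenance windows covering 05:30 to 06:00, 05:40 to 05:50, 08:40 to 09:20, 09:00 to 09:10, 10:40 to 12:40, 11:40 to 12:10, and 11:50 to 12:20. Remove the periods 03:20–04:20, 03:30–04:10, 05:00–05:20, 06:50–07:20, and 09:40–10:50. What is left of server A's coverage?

First set merges to 05:30-06:00, 08:40-09:20, 10:40-12:40.
Second set merges to 03:20-04:20, 05:00-05:20, 06:50-07:20, 09:40-10:50.
05:30-06:00 is untouched.
08:40-09:20 is untouched.
10:40-12:40 with B removed leaves 10:50-12:40.

05:30-06:00, 08:40-09:20, 10:50-12:40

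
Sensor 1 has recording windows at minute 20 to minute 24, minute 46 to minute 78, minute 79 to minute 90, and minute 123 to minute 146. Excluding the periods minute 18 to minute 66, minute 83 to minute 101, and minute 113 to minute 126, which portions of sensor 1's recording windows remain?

minute 66 to minute 78, minute 79 to minute 83, minute 126 to minute 146

minute 20 to minute 24: fully covered by B → removed.
minute 46 to minute 78 minus B → minute 66 to minute 78.
minute 79 to minute 90 minus B → minute 79 to minute 83.
minute 123 to minute 146 minus B → minute 126 to minute 146.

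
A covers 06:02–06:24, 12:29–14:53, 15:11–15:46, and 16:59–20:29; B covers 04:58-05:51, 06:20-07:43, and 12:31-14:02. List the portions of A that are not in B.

06:02-06:20, 12:29-12:31, 14:02-14:53, 15:11-15:46, 16:59-20:29

06:02-06:24 minus B → 06:02-06:20.
12:29-14:53 minus B → 12:29-12:31, 14:02-14:53.
15:11-15:46: no B overlap → unchanged.
16:59-20:29: no B overlap → unchanged.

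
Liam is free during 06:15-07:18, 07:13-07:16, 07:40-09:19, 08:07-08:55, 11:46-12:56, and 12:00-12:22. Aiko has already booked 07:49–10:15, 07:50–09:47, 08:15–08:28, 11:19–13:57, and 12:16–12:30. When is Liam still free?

Merge the first list: 06:15–07:18, 07:40–09:19, 11:46–12:56.
Merge the second list: 07:49–10:15, 11:19–13:57.
06:15–07:18: no B overlap → unchanged.
07:40–09:19 minus B → 07:40–07:49.
11:46–12:56: fully covered by B → removed.

06:15–07:18, 07:40–07:49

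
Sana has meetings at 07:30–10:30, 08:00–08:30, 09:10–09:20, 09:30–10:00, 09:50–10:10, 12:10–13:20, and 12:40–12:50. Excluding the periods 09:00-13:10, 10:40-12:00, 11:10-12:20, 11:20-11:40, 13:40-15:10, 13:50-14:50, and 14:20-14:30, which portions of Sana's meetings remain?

07:30-09:00, 13:10-13:20

Merge the first list: 07:30-10:30, 12:10-13:20.
Merge the second list: 09:00-13:10, 13:40-15:10.
07:30-10:30 minus B → 07:30-09:00.
12:10-13:20 minus B → 13:10-13:20.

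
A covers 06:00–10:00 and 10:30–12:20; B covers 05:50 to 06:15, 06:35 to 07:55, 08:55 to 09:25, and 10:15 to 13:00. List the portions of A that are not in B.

06:15–06:35, 07:55–08:55, 09:25–10:00

06:00–10:00 with B removed leaves 06:15–06:35, 07:55–08:55, 09:25–10:00.
10:30–12:20 lies entirely inside B → drops out.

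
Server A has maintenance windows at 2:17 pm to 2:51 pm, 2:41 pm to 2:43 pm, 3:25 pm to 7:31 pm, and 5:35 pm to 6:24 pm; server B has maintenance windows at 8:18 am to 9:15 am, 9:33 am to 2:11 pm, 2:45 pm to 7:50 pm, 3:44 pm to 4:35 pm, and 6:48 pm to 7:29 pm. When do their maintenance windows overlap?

A, merged: 2:17 pm–2:51 pm, 3:25 pm–7:31 pm.
B, merged: 8:18 am–9:15 am, 9:33 am–2:11 pm, 2:45 pm–7:50 pm.
2:17 pm–2:51 pm overlaps B on 2:45 pm–2:51 pm.
3:25 pm–7:31 pm overlaps B on 3:25 pm–7:31 pm.

2:45 pm–2:51 pm, 3:25 pm–7:31 pm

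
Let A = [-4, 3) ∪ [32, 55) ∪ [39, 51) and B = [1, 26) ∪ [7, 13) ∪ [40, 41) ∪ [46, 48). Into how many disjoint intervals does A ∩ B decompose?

3

Merge the first list: [-4, 3), [32, 55).
Merge the second list: [1, 26), [40, 41), [46, 48).
A ∩ B = [1, 3), [40, 41), [46, 48).
That is 3 disjoint pieces.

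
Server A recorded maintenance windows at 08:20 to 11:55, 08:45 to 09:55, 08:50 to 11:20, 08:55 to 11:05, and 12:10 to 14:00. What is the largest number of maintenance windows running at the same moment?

4

At 08:55, 4 of the intervals are simultaneously active.
No point has more.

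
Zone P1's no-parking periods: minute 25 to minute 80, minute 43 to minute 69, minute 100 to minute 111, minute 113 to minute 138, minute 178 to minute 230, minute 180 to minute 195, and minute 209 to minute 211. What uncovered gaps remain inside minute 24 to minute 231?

minute 24 to minute 25, minute 80 to minute 100, minute 111 to minute 113, minute 138 to minute 178, minute 230 to minute 231

Covered (merged): minute 25 to minute 80, minute 100 to minute 111, minute 113 to minute 138, minute 178 to minute 230.
Gaps within minute 24 to minute 231: minute 24 to minute 25, minute 80 to minute 100, minute 111 to minute 113, minute 138 to minute 178, minute 230 to minute 231.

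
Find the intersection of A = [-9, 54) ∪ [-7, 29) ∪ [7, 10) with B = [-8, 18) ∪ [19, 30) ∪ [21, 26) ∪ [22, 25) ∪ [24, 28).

First set merges to [-9, 54).
Second set merges to [-8, 18), [19, 30).
[-9, 54) meets the second set on [-8, 18), [19, 30).

[-8, 18) ∪ [19, 30)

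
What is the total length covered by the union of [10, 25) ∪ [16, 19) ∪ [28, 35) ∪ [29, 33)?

Merged: [10, 25), [28, 35).
Lengths: 15 + 7 = 22.

22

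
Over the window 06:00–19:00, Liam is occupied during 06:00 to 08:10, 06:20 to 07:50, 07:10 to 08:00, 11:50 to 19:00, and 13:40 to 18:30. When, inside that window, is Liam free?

The merged coverage is 06:00–08:10, 11:50–19:00.
Complement within 06:00–19:00: 08:10–11:50.

08:10–11:50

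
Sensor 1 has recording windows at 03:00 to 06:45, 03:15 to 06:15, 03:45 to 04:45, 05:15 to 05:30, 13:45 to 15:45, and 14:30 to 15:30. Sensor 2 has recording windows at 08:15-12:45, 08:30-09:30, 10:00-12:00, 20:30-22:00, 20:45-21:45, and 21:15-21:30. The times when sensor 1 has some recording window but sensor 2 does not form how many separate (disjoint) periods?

First set merges to 03:00–06:45, 13:45–15:45.
Second set merges to 08:15–12:45, 20:30–22:00.
A \ B = 03:00–06:45, 13:45–15:45.
That is 2 disjoint pieces.

2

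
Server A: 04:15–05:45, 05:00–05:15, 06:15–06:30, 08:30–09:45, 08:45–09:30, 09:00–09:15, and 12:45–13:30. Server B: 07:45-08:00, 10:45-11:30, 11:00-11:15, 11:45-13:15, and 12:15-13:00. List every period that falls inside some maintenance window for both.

12:45–13:15

First set merges to 04:15–05:45, 06:15–06:30, 08:30–09:45, 12:45–13:30.
Second set merges to 07:45–08:00, 10:45–11:30, 11:45–13:15.
04:15–05:45 falls entirely outside B.
06:15–06:30 falls entirely outside B.
08:30–09:45 falls entirely outside B.
12:45–13:30 overlaps B on 12:45–13:15.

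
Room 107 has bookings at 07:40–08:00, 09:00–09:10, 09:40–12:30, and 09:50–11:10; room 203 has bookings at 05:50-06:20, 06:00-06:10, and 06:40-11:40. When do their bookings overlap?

Merge the first list: 07:40–08:00, 09:00–09:10, 09:40–12:30.
Merge the second list: 05:50–06:20, 06:40–11:40.
07:40–08:00 overlaps B on 07:40–08:00.
09:00–09:10 overlaps B on 09:00–09:10.
09:40–12:30 overlaps B on 09:40–11:40.

07:40–08:00, 09:00–09:10, 09:40–11:40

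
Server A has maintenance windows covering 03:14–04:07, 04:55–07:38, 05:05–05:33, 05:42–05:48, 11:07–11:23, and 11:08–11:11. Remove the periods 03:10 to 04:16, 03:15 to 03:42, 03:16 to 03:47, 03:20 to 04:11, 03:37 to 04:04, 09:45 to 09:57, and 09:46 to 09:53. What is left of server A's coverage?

A, merged: 03:14–04:07, 04:55–07:38, 11:07–11:23.
B, merged: 03:10–04:16, 09:45–09:57.
03:14–04:07: fully covered by B → removed.
04:55–07:38: no B overlap → unchanged.
11:07–11:23: no B overlap → unchanged.

04:55–07:38, 11:07–11:23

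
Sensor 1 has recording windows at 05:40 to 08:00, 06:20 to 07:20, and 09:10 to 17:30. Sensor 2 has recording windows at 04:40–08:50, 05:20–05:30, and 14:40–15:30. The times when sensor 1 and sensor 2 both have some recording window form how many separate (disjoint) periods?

2

First set merges to 05:40-08:00, 09:10-17:30.
Second set merges to 04:40-08:50, 14:40-15:30.
A ∩ B = 05:40-08:00, 14:40-15:30.
That is 2 disjoint pieces.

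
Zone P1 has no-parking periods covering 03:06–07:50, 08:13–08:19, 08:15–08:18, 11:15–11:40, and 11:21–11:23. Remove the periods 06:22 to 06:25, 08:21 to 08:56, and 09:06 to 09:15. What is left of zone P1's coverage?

03:06–06:22, 06:25–07:50, 08:13–08:19, 11:15–11:40

A, merged: 03:06–07:50, 08:13–08:19, 11:15–11:40.
03:06–07:50 \ B = 03:06–06:22, 06:25–07:50.
08:13–08:19: nothing removed.
11:15–11:40: nothing removed.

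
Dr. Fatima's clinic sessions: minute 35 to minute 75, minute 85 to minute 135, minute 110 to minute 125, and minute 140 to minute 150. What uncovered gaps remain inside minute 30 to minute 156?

After merging, the occupied span is minute 35 to minute 75, minute 85 to minute 135, minute 140 to minute 150.
Uncovered inside minute 30 to minute 156: minute 30 to minute 35, minute 75 to minute 85, minute 135 to minute 140, minute 150 to minute 156.

minute 30 to minute 35, minute 75 to minute 85, minute 135 to minute 140, minute 150 to minute 156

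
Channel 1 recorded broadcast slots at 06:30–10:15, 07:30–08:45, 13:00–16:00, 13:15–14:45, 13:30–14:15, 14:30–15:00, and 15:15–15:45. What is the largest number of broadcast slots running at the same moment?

Sweep endpoints in order; track running count of active intervals.
Peak of 3 reached at 13:30.

3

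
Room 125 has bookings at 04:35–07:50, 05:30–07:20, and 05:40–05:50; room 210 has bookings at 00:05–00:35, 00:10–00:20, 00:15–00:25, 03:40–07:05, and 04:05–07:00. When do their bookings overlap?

A, merged: 04:35-07:50.
B, merged: 00:05-00:35, 03:40-07:05.
04:35-07:50 ∩ B → 04:35-07:05.

04:35-07:05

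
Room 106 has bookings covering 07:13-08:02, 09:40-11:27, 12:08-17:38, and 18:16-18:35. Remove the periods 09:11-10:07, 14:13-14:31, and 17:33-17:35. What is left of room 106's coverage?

07:13–08:02, 10:07–11:27, 12:08–14:13, 14:31–17:33, 17:35–17:38, 18:16–18:35

07:13–08:02 is untouched.
09:40–11:27 with B removed leaves 10:07–11:27.
12:08–17:38 with B removed leaves 12:08–14:13, 14:31–17:33, 17:35–17:38.
18:16–18:35 is untouched.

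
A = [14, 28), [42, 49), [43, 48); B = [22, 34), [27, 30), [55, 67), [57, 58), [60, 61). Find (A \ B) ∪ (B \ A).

First set merges to [14, 28), [42, 49).
Second set merges to [22, 34), [55, 67).
A but not B: [14, 22), [42, 49).
B but not A: [28, 34), [55, 67).
Combining gives A △ B.

[14, 22) ∪ [28, 34) ∪ [42, 49) ∪ [55, 67)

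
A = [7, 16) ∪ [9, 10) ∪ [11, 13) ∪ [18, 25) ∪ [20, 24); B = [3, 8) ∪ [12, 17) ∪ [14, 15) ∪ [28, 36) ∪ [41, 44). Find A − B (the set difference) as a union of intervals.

[8, 12) ∪ [18, 25)

First set merges to [7, 16), [18, 25).
Second set merges to [3, 8), [12, 17), [28, 36), [41, 44).
[7, 16) minus B → [8, 12).
[18, 25): no B overlap → unchanged.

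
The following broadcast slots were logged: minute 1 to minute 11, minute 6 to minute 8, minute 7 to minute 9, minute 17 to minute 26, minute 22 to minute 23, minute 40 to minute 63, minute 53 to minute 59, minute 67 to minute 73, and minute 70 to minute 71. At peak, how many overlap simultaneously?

3

Sweep endpoints in order; track running count of active intervals.
Peak of 3 reached at minute 7.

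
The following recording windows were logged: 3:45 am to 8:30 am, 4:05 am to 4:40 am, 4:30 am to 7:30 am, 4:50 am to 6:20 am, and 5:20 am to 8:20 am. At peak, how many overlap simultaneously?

Sweep endpoints in order; track running count of active intervals.
Peak of 4 reached at 5:20 am.

4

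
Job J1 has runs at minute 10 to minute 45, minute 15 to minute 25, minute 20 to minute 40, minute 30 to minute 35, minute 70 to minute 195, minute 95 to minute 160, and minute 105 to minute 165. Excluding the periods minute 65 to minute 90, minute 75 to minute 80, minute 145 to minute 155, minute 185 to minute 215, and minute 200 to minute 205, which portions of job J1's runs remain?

minute 10 to minute 45, minute 90 to minute 145, minute 155 to minute 185

A, merged: minute 10 to minute 45, minute 70 to minute 195.
B, merged: minute 65 to minute 90, minute 145 to minute 155, minute 185 to minute 215.
minute 10 to minute 45 is untouched.
minute 70 to minute 195 with B removed leaves minute 90 to minute 145, minute 155 to minute 185.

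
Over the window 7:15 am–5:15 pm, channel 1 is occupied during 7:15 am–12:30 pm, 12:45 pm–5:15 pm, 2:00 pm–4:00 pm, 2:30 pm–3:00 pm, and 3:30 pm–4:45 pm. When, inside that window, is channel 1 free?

After merging, the occupied span is 7:15 am-12:30 pm, 12:45 pm-5:15 pm.
Gaps within 7:15 am-5:15 pm: 12:30 pm-12:45 pm.

12:30 pm-12:45 pm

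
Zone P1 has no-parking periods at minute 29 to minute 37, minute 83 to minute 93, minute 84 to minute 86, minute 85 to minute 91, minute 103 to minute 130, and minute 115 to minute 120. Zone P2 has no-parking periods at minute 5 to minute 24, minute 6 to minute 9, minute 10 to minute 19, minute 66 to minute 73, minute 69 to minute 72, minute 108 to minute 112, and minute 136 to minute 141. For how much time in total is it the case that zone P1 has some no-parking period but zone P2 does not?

Merge the first list: minute 29 to minute 37, minute 83 to minute 93, minute 103 to minute 130.
Merge the second list: minute 5 to minute 24, minute 66 to minute 73, minute 108 to minute 112, minute 136 to minute 141.
A \ B = minute 29 to minute 37, minute 83 to minute 93, minute 103 to minute 108, minute 112 to minute 130.
Total: 8 minutes + 10 minutes + 5 minutes + 18 minutes = 41 minutes.

41 minutes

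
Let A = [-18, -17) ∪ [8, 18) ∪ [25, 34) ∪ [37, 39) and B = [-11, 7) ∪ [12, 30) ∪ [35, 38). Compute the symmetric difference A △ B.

[-18, -17) ∪ [-11, 7) ∪ [8, 12) ∪ [18, 25) ∪ [30, 34) ∪ [35, 37) ∪ [38, 39)

A \ B = [-18, -17), [8, 12), [30, 34), [38, 39).
B \ A = [-11, 7), [18, 25), [35, 37).
Union of the two gives the symmetric difference.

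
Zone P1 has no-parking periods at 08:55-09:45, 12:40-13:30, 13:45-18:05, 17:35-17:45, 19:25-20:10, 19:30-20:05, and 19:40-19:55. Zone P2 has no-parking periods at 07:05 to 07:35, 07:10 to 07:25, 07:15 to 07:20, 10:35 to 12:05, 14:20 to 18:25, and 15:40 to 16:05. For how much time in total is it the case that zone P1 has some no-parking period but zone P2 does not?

3 h

A, merged: 08:55-09:45, 12:40-13:30, 13:45-18:05, 19:25-20:10.
B, merged: 07:05-07:35, 10:35-12:05, 14:20-18:25.
A \ B = 08:55-09:45, 12:40-13:30, 13:45-14:20, 19:25-20:10.
Total: 50 min + 50 min + 35 min + 45 min = 3 h.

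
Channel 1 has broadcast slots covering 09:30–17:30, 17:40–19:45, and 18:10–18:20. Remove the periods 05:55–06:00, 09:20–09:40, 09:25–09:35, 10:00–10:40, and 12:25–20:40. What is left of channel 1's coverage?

First set merges to 09:30-17:30, 17:40-19:45.
Second set merges to 05:55-06:00, 09:20-09:40, 10:00-10:40, 12:25-20:40.
09:30-17:30 with B removed leaves 09:40-10:00, 10:40-12:25.
17:40-19:45 lies entirely inside B → drops out.

09:40-10:00, 10:40-12:25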